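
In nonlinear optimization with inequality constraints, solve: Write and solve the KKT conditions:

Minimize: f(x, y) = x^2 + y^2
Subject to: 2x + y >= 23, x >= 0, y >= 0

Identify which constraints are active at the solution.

KKT conditions for min x^2 + y^2 s.t. 2x + 1y >= 23, x >= 0, y >= 0:
Stationarity: 2x = mu*2 + mu_x, 2y = mu*1 + mu_y, with mu, mu_x, mu_y >= 0
Complementary slackness: mu*(2x + y - 23) = 0, mu_x*x = 0, mu_y*y = 0
(0, 0) is infeasible (2*0 + 1*0 < 23), so if mu = 0 stationarity would force x = mu_x/2 >= 0, y = mu_y/2 >= 0 with mu_x*x = mu_y*y = 0, i.e. x = y = 0: contradiction. Hence mu > 0 and 2x + y = 23 is active.
Try x > 0, y > 0 (so mu_x = mu_y = 0): x = 2*mu/2, y = 1*mu/2
Substitute: 2*(2*mu/2) + 1*(1*mu/2) = 23
  mu*5/2 = 23 => mu = 46/5
x* = 46/5 > 0, y* = 23/5 > 0, consistent with mu_x = mu_y = 0.
f is convex and the constraints are linear, so this KKT point is the global minimum.
f* = 529/5
Active constraints: 2x + y >= 23 (holds with equality, mu = 46/5 > 0); x >= 0 and y >= 0 are inactive (mu_x = mu_y = 0).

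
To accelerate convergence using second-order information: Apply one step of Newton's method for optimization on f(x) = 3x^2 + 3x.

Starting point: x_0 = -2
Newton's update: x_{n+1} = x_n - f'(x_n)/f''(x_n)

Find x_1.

f(x) = 3x^2 + 3x
f'(x) = 6x + (3), f''(x) = 6
Newton step: x_1 = x_0 - f'(x_0)/f''(x_0)
f'(-2) = -9
x_1 = -2 - -9/6 = -1/2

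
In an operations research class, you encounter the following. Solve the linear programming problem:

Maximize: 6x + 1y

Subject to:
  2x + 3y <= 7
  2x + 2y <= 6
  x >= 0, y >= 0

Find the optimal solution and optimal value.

Feasible vertices: (0, 0), (0, 7/3), (2, 1), (3, 0)
Objective 6x + 1y at each:
  (0, 0): 0
  (0, 7/3): 7/3
  (2, 1): 13
  (3, 0): 18
Maximum is 18 at (3, 0).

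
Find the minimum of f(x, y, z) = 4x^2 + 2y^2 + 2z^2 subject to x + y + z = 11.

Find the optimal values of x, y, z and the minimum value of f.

Using Lagrange multipliers on f = 4x^2 + 2y^2 + 2z^2 with constraint x + y + z = 11:
Conditions: 2*4*x = lambda, 2*2*y = lambda, 2*2*z = lambda
So x = lambda/8, y = lambda/4, z = lambda/4
Substituting into constraint: lambda * (5/8) = 11
lambda = 88/5
x = 11/5, y = 22/5, z = 22/5
Minimum value = 484/5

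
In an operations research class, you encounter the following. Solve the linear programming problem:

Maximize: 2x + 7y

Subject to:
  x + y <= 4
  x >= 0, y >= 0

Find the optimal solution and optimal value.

The feasible region has vertices at [(0, 0), (4, 0), (0, 4)].
Checking objective 2x + 7y at each vertex:
  (0, 0): 2*0 + 7*0 = 0
  (4, 0): 2*4 + 7*0 = 8
  (0, 4): 2*0 + 7*4 = 28
Maximum is 28 at (0, 4).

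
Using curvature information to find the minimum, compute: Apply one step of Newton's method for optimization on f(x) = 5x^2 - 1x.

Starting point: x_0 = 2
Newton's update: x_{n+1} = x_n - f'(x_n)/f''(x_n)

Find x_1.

f(x) = 5x^2 - 1x
f'(x) = 10x + (-1), f''(x) = 10
Newton step: x_1 = x_0 - f'(x_0)/f''(x_0)
f'(2) = 19
x_1 = 2 - 19/10 = 1/10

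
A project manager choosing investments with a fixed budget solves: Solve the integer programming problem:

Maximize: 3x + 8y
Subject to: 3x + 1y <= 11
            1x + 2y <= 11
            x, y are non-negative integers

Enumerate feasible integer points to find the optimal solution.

Constraint 1: 3x + 1y <= 11
Constraint 2: 1x + 2y <= 11
Feasible x range (need y >= 0): 0 <= x <= min(11/3, 11/1) => x in {0, ..., 3}.
Enumerate feasible integer points row by row (the coefficient of y is 8 > 0, so for each x the largest feasible y gives the best value):
  x = 0: y <= min((11 - 3*0)/1, (11 - 1*0)/2) => y in {0, ..., 5}; best 3*0 + 8*5 = 40
  x = 1: y <= min((11 - 3*1)/1, (11 - 1*1)/2) => y in {0, ..., 5}; best 3*1 + 8*5 = 43
  x = 2: y <= min((11 - 3*2)/1, (11 - 1*2)/2) => y in {0, ..., 4}; best 3*2 + 8*4 = 38
  x = 3: y <= min((11 - 3*3)/1, (11 - 1*3)/2) => y in {0, ..., 2}; best 3*3 + 8*2 = 25
The maximum 3x + 8y = 43 is achieved at x = 1, y = 5.
Check: 3*1 + 1*5 = 8 <= 11 and 1*1 + 2*5 = 11 <= 11.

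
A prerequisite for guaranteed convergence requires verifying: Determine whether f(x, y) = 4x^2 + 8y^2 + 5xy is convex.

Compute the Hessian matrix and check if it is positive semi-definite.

f(x,y) = 4x^2 + 8y^2 + 5xy
Hessian H = [[8, 5], [5, 16]]
trace(H) = 24, det(H) = 103
Eigenvalues: (24 +/- sqrt(164)) / 2 = 18.4, 5.597
Since both eigenvalues > 0, f is convex.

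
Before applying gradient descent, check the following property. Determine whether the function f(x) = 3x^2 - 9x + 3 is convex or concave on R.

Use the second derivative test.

f(x) = 3x^2 - 9x + 3
f'(x) = 6x - 9
f''(x) = 6
Since f''(x) = 6 > 0 for all x, f is convex on R.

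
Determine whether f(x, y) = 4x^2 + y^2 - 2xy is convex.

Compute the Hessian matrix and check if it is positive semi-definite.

f(x,y) = 4x^2 + y^2 - 2xy
Hessian H = [[8, -2], [-2, 2]]
trace(H) = 10, det(H) = 12
Eigenvalues: (10 +/- sqrt(52)) / 2 = 8.606, 1.394
Since both eigenvalues > 0, f is convex.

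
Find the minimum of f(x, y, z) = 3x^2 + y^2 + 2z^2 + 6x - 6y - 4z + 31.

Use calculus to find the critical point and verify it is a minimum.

f(x,y,z) = 3x^2 + y^2 + 2z^2 + 6x - 6y - 4z + 31
df/dx = 6x + (6) = 0 => x = -1
df/dy = 2y + (-6) = 0 => y = 3
df/dz = 4z + (-4) = 0 => z = 1
f(-1,3,1) = 3*(-1)^2 + 1*(3)^2 + 2*(1)^2 + 6*(-1) + -6*(3) + -4*(1) + 31 = 17
Hessian is diagonal with entries 6, 2, 4 > 0, confirmed minimum.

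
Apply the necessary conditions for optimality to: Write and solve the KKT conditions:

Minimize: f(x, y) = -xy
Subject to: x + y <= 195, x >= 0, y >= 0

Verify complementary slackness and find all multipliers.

Problem: min -xy s.t. x + y <= 195 (multiplier lambda), x >= 0 (mu_x), y >= 0 (mu_y)
KKT stationarity: -y + lambda - mu_x = 0, -x + lambda - mu_y = 0, with lambda, mu_x, mu_y >= 0
Complementary slackness: lambda*(x + y - 195) = 0, mu_x*x = 0, mu_y*y = 0
If lambda = 0: y = -mu_x <= 0 and x = -mu_y <= 0 force x = y = 0 with f = 0; but x = y = 195/2 is feasible with f = -38025/4 < 0, so this is not the minimum. Hence lambda > 0 and x + y = 195.
Try x > 0, y > 0 (so mu_x = mu_y = 0): y = lambda, x = lambda => x = y = lambda
x + y = 195 => 2*lambda = 195 => lambda = 195/2
x* = y* = 195/2 > 0, consistent with mu_x = mu_y = 0.
(Any feasible point with x = 0 or y = 0 has f = 0 > -38025/4, so the minimum is not on those boundaries.)
min(-xy) = -38025/4 (i.e. max xy = 38025/4)
Multipliers: lambda = 195/2, mu_x = 0, mu_y = 0
Complementary slackness: lambda*(x + y - 195) = 195/2*(195/2 + 195/2 - 195) = 0, mu_x*x = 0*195/2 = 0, mu_y*y = 0*195/2 = 0. Satisfied.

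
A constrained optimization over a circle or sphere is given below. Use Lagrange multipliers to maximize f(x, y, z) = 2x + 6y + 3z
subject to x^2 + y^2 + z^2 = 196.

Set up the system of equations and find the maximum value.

Lagrange conditions: 2 = 2*lambda*x, 6 = 2*lambda*y, 3 = 2*lambda*z
So x:2 = y:6 = z:3, i.e. x = 2t, y = 6t, z = 3t
Constraint: t^2*(2^2 + 6^2 + 3^2) = 196
  t^2 * 49 = 196  =>  t = sqrt(4)
Maximum = 2*2t + 6*6t + 3*3t = 49*sqrt(4) = 98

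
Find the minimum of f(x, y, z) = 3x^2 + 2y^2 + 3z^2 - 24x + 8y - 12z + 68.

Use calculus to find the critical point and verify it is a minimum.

f(x,y,z) = 3x^2 + 2y^2 + 3z^2 - 24x + 8y - 12z + 68
df/dx = 6x + (-24) = 0 => x = 4
df/dy = 4y + (8) = 0 => y = -2
df/dz = 6z + (-12) = 0 => z = 2
f(4,-2,2) = 3*(4)^2 + 2*(-2)^2 + 3*(2)^2 + -24*(4) + 8*(-2) + -12*(2) + 68 = 0
Hessian is diagonal with entries 6, 4, 6 > 0, confirmed minimum.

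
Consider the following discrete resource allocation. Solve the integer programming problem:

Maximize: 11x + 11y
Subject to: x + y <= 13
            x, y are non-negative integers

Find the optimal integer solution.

Objective: 11x + 11y, constraint: x + y <= 13
Coefficient of x is 11 >= coefficient of y is 11, so allocate the entire budget to x.
Optimal: x = 13, y = 0, value = 143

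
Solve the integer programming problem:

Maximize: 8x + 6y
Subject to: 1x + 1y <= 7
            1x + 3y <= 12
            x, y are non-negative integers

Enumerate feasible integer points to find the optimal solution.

Constraint 1: 1x + 1y <= 7
Constraint 2: 1x + 3y <= 12
Feasible x range (need y >= 0): 0 <= x <= min(7/1, 12/1) => x in {0, ..., 7}.
Enumerate feasible integer points row by row (the coefficient of y is 6 > 0, so for each x the largest feasible y gives the best value):
  x = 0: y <= min((7 - 1*0)/1, (12 - 1*0)/3) => y in {0, ..., 4}; best 8*0 + 6*4 = 24
  x = 1: y <= min((7 - 1*1)/1, (12 - 1*1)/3) => y in {0, ..., 3}; best 8*1 + 6*3 = 26
  x = 2: y <= min((7 - 1*2)/1, (12 - 1*2)/3) => y in {0, ..., 3}; best 8*2 + 6*3 = 34
  x = 3: y <= min((7 - 1*3)/1, (12 - 1*3)/3) => y in {0, ..., 3}; best 8*3 + 6*3 = 42
  x = 4: y <= min((7 - 1*4)/1, (12 - 1*4)/3) => y in {0, ..., 2}; best 8*4 + 6*2 = 44
  x = 5: y <= min((7 - 1*5)/1, (12 - 1*5)/3) => y in {0, ..., 2}; best 8*5 + 6*2 = 52
  x = 6: y <= min((7 - 1*6)/1, (12 - 1*6)/3) => y in {0, ..., 1}; best 8*6 + 6*1 = 54
  x = 7: y <= min((7 - 1*7)/1, (12 - 1*7)/3) => y in {0}; best 8*7 + 6*0 = 56
The maximum 8x + 6y = 56 is achieved at x = 7, y = 0.
Check: 1*7 + 1*0 = 7 <= 7 and 1*7 + 3*0 = 7 <= 12.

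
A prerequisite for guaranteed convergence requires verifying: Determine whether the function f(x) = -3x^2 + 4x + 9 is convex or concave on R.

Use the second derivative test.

f(x) = -3x^2 + 4x + 9
f'(x) = -6x + 4
f''(x) = -6
Since f''(x) = -6 < 0 for all x, f is concave on R.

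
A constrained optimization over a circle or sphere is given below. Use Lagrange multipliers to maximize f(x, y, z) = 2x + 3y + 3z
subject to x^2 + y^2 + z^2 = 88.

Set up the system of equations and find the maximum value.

Lagrange conditions: 2 = 2*lambda*x, 3 = 2*lambda*y, 3 = 2*lambda*z
So x:2 = y:3 = z:3, i.e. x = 2t, y = 3t, z = 3t
Constraint: t^2*(2^2 + 3^2 + 3^2) = 88
  t^2 * 22 = 88  =>  t = sqrt(4)
Maximum = 2*2t + 3*3t + 3*3t = 22*sqrt(4) = 44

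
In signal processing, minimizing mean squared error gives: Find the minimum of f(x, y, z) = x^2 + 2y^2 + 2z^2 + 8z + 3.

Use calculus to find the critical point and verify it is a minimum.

f(x,y,z) = x^2 + 2y^2 + 2z^2 + 8z + 3
df/dx = 2x + (0) = 0 => x = 0
df/dy = 4y + (0) = 0 => y = 0
df/dz = 4z + (8) = 0 => z = -2
f(0,0,-2) = 1*(0)^2 + 2*(0)^2 + 2*(-2)^2 + 8*(-2) + 3 = -5
Hessian is diagonal with entries 2, 4, 4 > 0, confirmed minimum.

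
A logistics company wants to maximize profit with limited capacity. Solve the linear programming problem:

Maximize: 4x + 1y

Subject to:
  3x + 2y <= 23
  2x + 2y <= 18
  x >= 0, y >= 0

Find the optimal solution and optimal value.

Feasible vertices: (0, 0), (0, 9), (5, 4), (23/3, 0)
Objective 4x + 1y at each:
  (0, 0): 0
  (0, 9): 9
  (5, 4): 24
  (23/3, 0): 92/3
Maximum is 92/3 at (23/3, 0).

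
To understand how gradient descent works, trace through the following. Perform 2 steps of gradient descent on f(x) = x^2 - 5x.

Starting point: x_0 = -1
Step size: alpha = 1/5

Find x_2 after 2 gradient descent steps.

f(x) = x^2 - 5x, f'(x) = 2x + (-5)
Step 1: f'(-1) = -7, x_1 = -1 - 1/5 * -7 = 2/5
Step 2: f'(2/5) = -21/5, x_2 = 2/5 - 1/5 * -21/5 = 31/25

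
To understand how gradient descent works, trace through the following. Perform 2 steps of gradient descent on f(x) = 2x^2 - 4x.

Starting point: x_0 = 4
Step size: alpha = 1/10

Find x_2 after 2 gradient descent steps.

f(x) = 2x^2 - 4x, f'(x) = 4x + (-4)
Step 1: f'(4) = 12, x_1 = 4 - 1/10 * 12 = 14/5
Step 2: f'(14/5) = 36/5, x_2 = 14/5 - 1/10 * 36/5 = 52/25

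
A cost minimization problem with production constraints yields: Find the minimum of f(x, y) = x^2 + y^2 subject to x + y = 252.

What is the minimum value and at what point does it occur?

Substitute y = 252 - x into f(x,y) = x^2 + y^2:
g(x) = x^2 + (252 - x)^2 = 2x^2 - 504x + 63504
g'(x) = 4x - 504 = 0  =>  x = 126
y = 252 - 126 = 126
Minimum value = 126^2 + 126^2 = 31752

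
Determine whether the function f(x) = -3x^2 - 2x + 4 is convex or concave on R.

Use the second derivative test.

f(x) = -3x^2 - 2x + 4
f'(x) = -6x - 2
f''(x) = -6
Since f''(x) = -6 < 0 for all x, f is concave on R.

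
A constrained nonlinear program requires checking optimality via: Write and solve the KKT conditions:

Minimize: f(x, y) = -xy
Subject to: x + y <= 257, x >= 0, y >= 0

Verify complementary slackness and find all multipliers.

Problem: min -xy s.t. x + y <= 257 (multiplier lambda), x >= 0 (mu_x), y >= 0 (mu_y)
KKT stationarity: -y + lambda - mu_x = 0, -x + lambda - mu_y = 0, with lambda, mu_x, mu_y >= 0
Complementary slackness: lambda*(x + y - 257) = 0, mu_x*x = 0, mu_y*y = 0
If lambda = 0: y = -mu_x <= 0 and x = -mu_y <= 0 force x = y = 0 with f = 0; but x = y = 257/2 is feasible with f = -66049/4 < 0, so this is not the minimum. Hence lambda > 0 and x + y = 257.
Try x > 0, y > 0 (so mu_x = mu_y = 0): y = lambda, x = lambda => x = y = lambda
x + y = 257 => 2*lambda = 257 => lambda = 257/2
x* = y* = 257/2 > 0, consistent with mu_x = mu_y = 0.
(Any feasible point with x = 0 or y = 0 has f = 0 > -66049/4, so the minimum is not on those boundaries.)
min(-xy) = -66049/4 (i.e. max xy = 66049/4)
Multipliers: lambda = 257/2, mu_x = 0, mu_y = 0
Complementary slackness: lambda*(x + y - 257) = 257/2*(257/2 + 257/2 - 257) = 0, mu_x*x = 0*257/2 = 0, mu_y*y = 0*257/2 = 0. Satisfied.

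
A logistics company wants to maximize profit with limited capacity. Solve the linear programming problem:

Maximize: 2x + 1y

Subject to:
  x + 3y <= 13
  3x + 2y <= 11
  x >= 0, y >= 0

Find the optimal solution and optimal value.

Feasible vertices: (0, 0), (0, 13/3), (1, 4), (11/3, 0)
Objective 2x + 1y at each:
  (0, 0): 0
  (0, 13/3): 13/3
  (1, 4): 6
  (11/3, 0): 22/3
Maximum is 22/3 at (11/3, 0).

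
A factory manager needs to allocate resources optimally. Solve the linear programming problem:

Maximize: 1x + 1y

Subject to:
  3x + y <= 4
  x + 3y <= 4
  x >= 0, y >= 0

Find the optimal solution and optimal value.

Feasible vertices: (0, 0), (0, 4/3), (1, 1), (4/3, 0)
Objective 1x + 1y at each:
  (0, 0): 0
  (0, 4/3): 4/3
  (1, 1): 2
  (4/3, 0): 4/3
Maximum is 2 at (1, 1).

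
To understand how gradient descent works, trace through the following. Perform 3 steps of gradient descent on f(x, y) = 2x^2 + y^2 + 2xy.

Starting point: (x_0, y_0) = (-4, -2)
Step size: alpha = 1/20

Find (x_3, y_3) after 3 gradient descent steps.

f(x,y) = 2x^2 + y^2 + 2xy
grad_x = 4x + 2y, grad_y = 2y + 2x
Step 1: grad = (-20, -12), (-3, -7/5)
Step 2: grad = (-74/5, -44/5), (-113/50, -24/25)
Step 3: grad = (-274/25, -161/25), (-214/125, -319/500)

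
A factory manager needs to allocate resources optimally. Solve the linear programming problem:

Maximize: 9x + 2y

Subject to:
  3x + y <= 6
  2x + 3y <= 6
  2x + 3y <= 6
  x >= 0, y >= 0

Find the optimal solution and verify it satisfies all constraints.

Feasible vertices: (0, 0), (0, 2), (12/7, 6/7), (2, 0)
Objective 9x + 2y at each vertex:
  (0, 0): 0
  (0, 2): 4
  (12/7, 6/7): 120/7
  (2, 0): 18
Maximum is 18 at (2, 0).
Verify constraints at (x, y) = (2, 0):
  3*2 + 1*0 = 6 <= 6 (active)
  2*2 + 3*0 = 4 <= 6
  2*2 + 3*0 = 4 <= 6
  x = 2 >= 0, y = 0 >= 0. All constraints satisfied.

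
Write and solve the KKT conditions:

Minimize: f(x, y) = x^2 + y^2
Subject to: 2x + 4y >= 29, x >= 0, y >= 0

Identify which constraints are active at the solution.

KKT conditions for min x^2 + y^2 s.t. 2x + 4y >= 29, x >= 0, y >= 0:
Stationarity: 2x = mu*2 + mu_x, 2y = mu*4 + mu_y, with mu, mu_x, mu_y >= 0
Complementary slackness: mu*(2x + 4y - 29) = 0, mu_x*x = 0, mu_y*y = 0
(0, 0) is infeasible (2*0 + 4*0 < 29), so if mu = 0 stationarity would force x = mu_x/2 >= 0, y = mu_y/2 >= 0 with mu_x*x = mu_y*y = 0, i.e. x = y = 0: contradiction. Hence mu > 0 and 2x + 4y = 29 is active.
Try x > 0, y > 0 (so mu_x = mu_y = 0): x = 2*mu/2, y = 4*mu/2
Substitute: 2*(2*mu/2) + 4*(4*mu/2) = 29
  mu*20/2 = 29 => mu = 29/10
x* = 29/10 > 0, y* = 29/5 > 0, consistent with mu_x = mu_y = 0.
f is convex and the constraints are linear, so this KKT point is the global minimum.
f* = 841/20
Active constraints: 2x + 4y >= 29 (holds with equality, mu = 29/10 > 0); x >= 0 and y >= 0 are inactive (mu_x = mu_y = 0).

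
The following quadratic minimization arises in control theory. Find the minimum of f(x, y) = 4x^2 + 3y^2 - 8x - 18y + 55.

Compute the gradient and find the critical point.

f(x,y) = 4x^2 + 3y^2 - 8x - 18y + 55
df/dx = 8x + (-8) = 0  =>  x = 1
df/dy = 6y + (-18) = 0  =>  y = 3
f(1, 3) = 4*(1)^2 + 3*(3)^2 + -8*(1) + -18*(3) + 55 = 24
Hessian is diagonal with entries 8, 6 > 0, so this is a minimum.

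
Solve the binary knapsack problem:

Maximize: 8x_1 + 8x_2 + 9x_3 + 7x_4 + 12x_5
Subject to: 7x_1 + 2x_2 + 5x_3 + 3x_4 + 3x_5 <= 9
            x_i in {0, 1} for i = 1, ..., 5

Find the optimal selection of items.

Items: item 1 (v=8, w=7), item 2 (v=8, w=2), item 3 (v=9, w=5), item 4 (v=7, w=3), item 5 (v=12, w=3)
Capacity: 9
Checking all 32 subsets (w = total weight, v = total value):
  {}: w = 0, v = 0
  {1}: w = 7, v = 8
  {2}: w = 2, v = 8
  {3}: w = 5, v = 9
  {4}: w = 3, v = 7
  {5}: w = 3, v = 12
  {1, 2}: w = 9, v = 16
  {1, 3}: w = 12 > 9, infeasible
  {1, 4}: w = 10 > 9, infeasible
  {1, 5}: w = 10 > 9, infeasible
  {2, 3}: w = 7, v = 17
  {2, 4}: w = 5, v = 15
  {2, 5}: w = 5, v = 20
  {3, 4}: w = 8, v = 16
  {3, 5}: w = 8, v = 21
  {4, 5}: w = 6, v = 19
  {1, 2, 3}: w = 14 > 9, infeasible
  {1, 2, 4}: w = 12 > 9, infeasible
  {1, 2, 5}: w = 12 > 9, infeasible
  {1, 3, 4}: w = 15 > 9, infeasible
  {1, 3, 5}: w = 15 > 9, infeasible
  {1, 4, 5}: w = 13 > 9, infeasible
  {2, 3, 4}: w = 10 > 9, infeasible
  {2, 3, 5}: w = 10 > 9, infeasible
  {2, 4, 5}: w = 8, v = 27
  {3, 4, 5}: w = 11 > 9, infeasible
  {1, 2, 3, 4}: w = 17 > 9, infeasible
  {1, 2, 3, 5}: w = 17 > 9, infeasible
  {1, 2, 4, 5}: w = 15 > 9, infeasible
  {1, 3, 4, 5}: w = 18 > 9, infeasible
  {2, 3, 4, 5}: w = 13 > 9, infeasible
  {1, 2, 3, 4, 5}: w = 20 > 9, infeasible
Best feasible subset: items [2, 4, 5]
Total weight: 8 <= 9, total value: 27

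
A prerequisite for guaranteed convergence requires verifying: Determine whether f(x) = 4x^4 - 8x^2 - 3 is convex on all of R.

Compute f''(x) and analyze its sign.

f(x) = 4x^4 - 8x^2 - 3
f'(x) = 16x^3 + -16x
f''(x) = 48x^2 + -16
f''(0) = -16 < 0, so not convex near x = 0
Therefore, f is not globally convex on R.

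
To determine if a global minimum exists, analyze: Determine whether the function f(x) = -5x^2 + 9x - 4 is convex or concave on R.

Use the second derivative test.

f(x) = -5x^2 + 9x - 4
f'(x) = -10x + 9
f''(x) = -10
Since f''(x) = -10 < 0 for all x, f is concave on R.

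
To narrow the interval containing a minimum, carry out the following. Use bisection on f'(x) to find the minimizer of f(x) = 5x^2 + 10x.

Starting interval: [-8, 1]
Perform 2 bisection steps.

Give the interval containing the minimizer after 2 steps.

Finding critical point of f(x) = 5x^2 + 10x using bisection on f'(x) = 10x + 10.
f'(x) = 0 when x = -1.
Starting interval: [-8, 1]
Step 1: mid = -7/2, f'(mid) = -25, new interval = [-7/2, 1]
Step 2: mid = -5/4, f'(mid) = -5/2, new interval = [-5/4, 1]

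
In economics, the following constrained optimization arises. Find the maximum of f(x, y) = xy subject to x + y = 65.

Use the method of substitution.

Substitute y = 65 - x into f(x,y) = xy:
g(x) = x(65 - x) = 65x - x^2
g'(x) = 65 - 2x = 0  =>  x = 65/2
y = 65 - 65/2 = 65/2
Maximum value = (65/2) * (65/2) = 4225/4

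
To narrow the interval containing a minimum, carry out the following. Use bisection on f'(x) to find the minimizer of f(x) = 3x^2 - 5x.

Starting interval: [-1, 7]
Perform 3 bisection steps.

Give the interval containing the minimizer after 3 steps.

Finding critical point of f(x) = 3x^2 - 5x using bisection on f'(x) = 6x + -5.
f'(x) = 0 when x = 5/6.
Starting interval: [-1, 7]
Step 1: mid = 3, f'(mid) = 13, new interval = [-1, 3]
Step 2: mid = 1, f'(mid) = 1, new interval = [-1, 1]
Step 3: mid = 0, f'(mid) = -5, new interval = [0, 1]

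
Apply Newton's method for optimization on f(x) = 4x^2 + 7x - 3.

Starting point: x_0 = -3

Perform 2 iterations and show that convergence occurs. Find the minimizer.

f(x) = 4x^2 + 7x - 3, f'(x) = 8x + (7), f''(x) = 8
Step 1: f'(-3) = -17, x_1 = -3 - -17/8 = -7/8
Step 2: f'(-7/8) = 0, x_2 = -7/8 (converged)
Newton's method converges in 1 step for quadratics.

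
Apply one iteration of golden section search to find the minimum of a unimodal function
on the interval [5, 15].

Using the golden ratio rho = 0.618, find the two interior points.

Golden section search on [5, 15].
Golden ratio rho = 0.618 (approx).
Interior points:
  x_1 = 5 + (1-0.618)*10 = 8.8200
  x_2 = 5 + 0.618*10 = 11.1800
Compare f(x_1) and f(x_2) to determine which subinterval to keep.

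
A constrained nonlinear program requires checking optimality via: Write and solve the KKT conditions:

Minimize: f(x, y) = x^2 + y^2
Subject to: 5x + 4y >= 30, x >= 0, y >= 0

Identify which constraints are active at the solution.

KKT conditions for min x^2 + y^2 s.t. 5x + 4y >= 30, x >= 0, y >= 0:
Stationarity: 2x = mu*5 + mu_x, 2y = mu*4 + mu_y, with mu, mu_x, mu_y >= 0
Complementary slackness: mu*(5x + 4y - 30) = 0, mu_x*x = 0, mu_y*y = 0
(0, 0) is infeasible (5*0 + 4*0 < 30), so if mu = 0 stationarity would force x = mu_x/2 >= 0, y = mu_y/2 >= 0 with mu_x*x = mu_y*y = 0, i.e. x = y = 0: contradiction. Hence mu > 0 and 5x + 4y = 30 is active.
Try x > 0, y > 0 (so mu_x = mu_y = 0): x = 5*mu/2, y = 4*mu/2
Substitute: 5*(5*mu/2) + 4*(4*mu/2) = 30
  mu*41/2 = 30 => mu = 60/41
x* = 150/41 > 0, y* = 120/41 > 0, consistent with mu_x = mu_y = 0.
f is convex and the constraints are linear, so this KKT point is the global minimum.
f* = 900/41
Active constraints: 5x + 4y >= 30 (holds with equality, mu = 60/41 > 0); x >= 0 and y >= 0 are inactive (mu_x = mu_y = 0).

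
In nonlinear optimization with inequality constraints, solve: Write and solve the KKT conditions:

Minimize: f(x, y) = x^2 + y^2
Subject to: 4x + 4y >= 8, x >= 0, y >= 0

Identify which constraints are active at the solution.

KKT conditions for min x^2 + y^2 s.t. 4x + 4y >= 8, x >= 0, y >= 0:
Stationarity: 2x = mu*4 + mu_x, 2y = mu*4 + mu_y, with mu, mu_x, mu_y >= 0
Complementary slackness: mu*(4x + 4y - 8) = 0, mu_x*x = 0, mu_y*y = 0
(0, 0) is infeasible (4*0 + 4*0 < 8), so if mu = 0 stationarity would force x = mu_x/2 >= 0, y = mu_y/2 >= 0 with mu_x*x = mu_y*y = 0, i.e. x = y = 0: contradiction. Hence mu > 0 and 4x + 4y = 8 is active.
Try x > 0, y > 0 (so mu_x = mu_y = 0): x = 4*mu/2, y = 4*mu/2
Substitute: 4*(4*mu/2) + 4*(4*mu/2) = 8
  mu*32/2 = 8 => mu = 1/2
x* = 1 > 0, y* = 1 > 0, consistent with mu_x = mu_y = 0.
f is convex and the constraints are linear, so this KKT point is the global minimum.
f* = 2
Active constraints: 4x + 4y >= 8 (holds with equality, mu = 1/2 > 0); x >= 0 and y >= 0 are inactive (mu_x = mu_y = 0).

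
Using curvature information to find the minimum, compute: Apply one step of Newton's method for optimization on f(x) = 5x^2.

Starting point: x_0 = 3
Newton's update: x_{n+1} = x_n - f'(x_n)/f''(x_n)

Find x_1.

f(x) = 5x^2
f'(x) = 10x + (0), f''(x) = 10
Newton step: x_1 = x_0 - f'(x_0)/f''(x_0)
f'(3) = 30
x_1 = 3 - 30/10 = 0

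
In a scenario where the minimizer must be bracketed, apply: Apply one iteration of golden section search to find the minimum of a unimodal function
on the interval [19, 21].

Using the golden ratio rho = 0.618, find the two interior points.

Golden section search on [19, 21].
Golden ratio rho = 0.618 (approx).
Interior points:
  x_1 = 19 + (1-0.618)*2 = 19.7640
  x_2 = 19 + 0.618*2 = 20.2360
Compare f(x_1) and f(x_2) to determine which subinterval to keep.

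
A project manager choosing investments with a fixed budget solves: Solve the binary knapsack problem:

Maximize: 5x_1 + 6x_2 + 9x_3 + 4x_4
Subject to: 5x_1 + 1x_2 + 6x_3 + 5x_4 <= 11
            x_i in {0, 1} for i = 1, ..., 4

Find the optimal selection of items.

Items: item 1 (v=5, w=5), item 2 (v=6, w=1), item 3 (v=9, w=6), item 4 (v=4, w=5)
Capacity: 11
Checking all 16 subsets (w = total weight, v = total value):
  {}: w = 0, v = 0
  {1}: w = 5, v = 5
  {2}: w = 1, v = 6
  {3}: w = 6, v = 9
  {4}: w = 5, v = 4
  {1, 2}: w = 6, v = 11
  {1, 3}: w = 11, v = 14
  {1, 4}: w = 10, v = 9
  {2, 3}: w = 7, v = 15
  {2, 4}: w = 6, v = 10
  {3, 4}: w = 11, v = 13
  {1, 2, 3}: w = 12 > 11, infeasible
  {1, 2, 4}: w = 11, v = 15
  {1, 3, 4}: w = 16 > 11, infeasible
  {2, 3, 4}: w = 12 > 11, infeasible
  {1, 2, 3, 4}: w = 17 > 11, infeasible
Best feasible subset: items [2, 3]
(The same value 15 is also attained by {1, 2, 4}.)
Total weight: 7 <= 11, total value: 15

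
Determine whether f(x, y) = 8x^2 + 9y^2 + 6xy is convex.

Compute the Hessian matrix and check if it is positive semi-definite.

f(x,y) = 8x^2 + 9y^2 + 6xy
Hessian H = [[16, 6], [6, 18]]
trace(H) = 34, det(H) = 252
Eigenvalues: (34 +/- sqrt(148)) / 2 = 23.08, 10.92
Since both eigenvalues > 0, f is convex.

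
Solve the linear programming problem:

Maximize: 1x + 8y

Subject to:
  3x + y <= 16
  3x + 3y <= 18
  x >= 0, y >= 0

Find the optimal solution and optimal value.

Feasible vertices: (0, 0), (0, 6), (5, 1), (16/3, 0)
Objective 1x + 8y at each:
  (0, 0): 0
  (0, 6): 48
  (5, 1): 13
  (16/3, 0): 16/3
Maximum is 48 at (0, 6).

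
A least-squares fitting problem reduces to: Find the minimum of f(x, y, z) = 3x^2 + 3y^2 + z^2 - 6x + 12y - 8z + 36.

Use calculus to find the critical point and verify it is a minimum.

f(x,y,z) = 3x^2 + 3y^2 + z^2 - 6x + 12y - 8z + 36
df/dx = 6x + (-6) = 0 => x = 1
df/dy = 6y + (12) = 0 => y = -2
df/dz = 2z + (-8) = 0 => z = 4
f(1,-2,4) = 3*(1)^2 + 3*(-2)^2 + 1*(4)^2 + -6*(1) + 12*(-2) + -8*(4) + 36 = 5
Hessian is diagonal with entries 6, 6, 2 > 0, confirmed minimum.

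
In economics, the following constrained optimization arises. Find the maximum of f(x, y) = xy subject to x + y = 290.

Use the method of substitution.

Substitute y = 290 - x into f(x,y) = xy:
g(x) = x(290 - x) = 290x - x^2
g'(x) = 290 - 2x = 0  =>  x = 145
y = 290 - 145 = 145
Maximum value = 145 * 145 = 21025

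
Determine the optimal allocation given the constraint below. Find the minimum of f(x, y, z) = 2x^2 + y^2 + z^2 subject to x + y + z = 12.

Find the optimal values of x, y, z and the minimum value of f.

Using Lagrange multipliers on f = 2x^2 + y^2 + z^2 with constraint x + y + z = 12:
Conditions: 2*2*x = lambda, 2*1*y = lambda, 2*1*z = lambda
So x = lambda/4, y = lambda/2, z = lambda/2
Substituting into constraint: lambda * (5/4) = 12
lambda = 48/5
x = 12/5, y = 24/5, z = 24/5
Minimum value = 288/5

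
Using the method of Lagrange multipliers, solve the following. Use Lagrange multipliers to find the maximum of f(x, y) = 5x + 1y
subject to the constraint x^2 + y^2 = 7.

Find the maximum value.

Set up Lagrange conditions: grad f = lambda * grad g
  5 = 2*lambda*x
  1 = 2*lambda*y
From these: x/y = 5/1, so x = 5t, y = 1t for some t.
Substitute into constraint: (5t)^2 + (1t)^2 = 7
  t^2 * 26 = 7
  t = sqrt(7/26)
Maximum = 5*x + 1*y = (5^2 + 1^2)*t = 26 * sqrt(7/26) = sqrt(182)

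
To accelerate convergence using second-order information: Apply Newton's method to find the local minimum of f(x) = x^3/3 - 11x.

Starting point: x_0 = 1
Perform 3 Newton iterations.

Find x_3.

f(x) = x^3/3 - 11x
f'(x) = x^2 - 11, f''(x) = 2x
Newton update: x_{n+1} = x_n - (x_n^2 - 11)/(2*x_n)
Step 1: x_0 = 1, f'=-10, f''=2, x_1 = 6
Step 2: x_1 = 6, f'=25, f''=12, x_2 = 47/12
Step 3: x_2 = 47/12, f'=625/144, f''=47/6, x_3 = 3793/1128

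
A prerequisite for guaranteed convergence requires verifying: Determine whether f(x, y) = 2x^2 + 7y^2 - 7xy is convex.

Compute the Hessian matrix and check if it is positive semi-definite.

f(x,y) = 2x^2 + 7y^2 - 7xy
Hessian H = [[4, -7], [-7, 14]]
trace(H) = 18, det(H) = 7
Eigenvalues: (18 +/- sqrt(296)) / 2 = 17.6, 0.3977
Since both eigenvalues > 0, f is convex.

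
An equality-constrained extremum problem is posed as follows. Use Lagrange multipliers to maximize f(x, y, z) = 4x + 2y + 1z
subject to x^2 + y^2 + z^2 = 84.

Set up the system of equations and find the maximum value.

Lagrange conditions: 4 = 2*lambda*x, 2 = 2*lambda*y, 1 = 2*lambda*z
So x:4 = y:2 = z:1, i.e. x = 4t, y = 2t, z = 1t
Constraint: t^2*(4^2 + 2^2 + 1^2) = 84
  t^2 * 21 = 84  =>  t = sqrt(4)
Maximum = 4*4t + 2*2t + 1*1t = 21*sqrt(4) = 42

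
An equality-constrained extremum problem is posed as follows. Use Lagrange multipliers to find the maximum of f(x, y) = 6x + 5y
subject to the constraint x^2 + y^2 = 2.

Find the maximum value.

Set up Lagrange conditions: grad f = lambda * grad g
  6 = 2*lambda*x
  5 = 2*lambda*y
From these: x/y = 6/5, so x = 6t, y = 5t for some t.
Substitute into constraint: (6t)^2 + (5t)^2 = 2
  t^2 * 61 = 2
  t = sqrt(2/61)
Maximum = 6*x + 5*y = (6^2 + 5^2)*t = 61 * sqrt(2/61) = sqrt(122)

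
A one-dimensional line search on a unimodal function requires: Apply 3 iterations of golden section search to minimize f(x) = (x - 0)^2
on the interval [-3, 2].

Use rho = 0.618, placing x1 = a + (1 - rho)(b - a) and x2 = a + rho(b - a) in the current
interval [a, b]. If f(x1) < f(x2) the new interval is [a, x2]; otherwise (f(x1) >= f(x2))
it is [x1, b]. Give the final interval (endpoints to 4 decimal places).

Golden section search for min of f(x) = (x - 0)^2 on [-3, 2].
Each step: x1 = a + (1 - rho)(b - a), x2 = a + rho(b - a); if f(x1) < f(x2) keep [a, x2], otherwise keep [x1, b].
Step 1: [-3.0000, 2.0000], x1=-1.0900 (f=1.1881), x2=0.0900 (f=0.0081); f(x1) > f(x2) => keep [-1.0900, 2.0000]
Step 2: [-1.0900, 2.0000], x1=0.0904 (f=0.0082), x2=0.8196 (f=0.6718); f(x1) < f(x2) => keep [-1.0900, 0.8196]
Step 3: [-1.0900, 0.8196], x1=-0.3605 (f=0.1300), x2=0.0901 (f=0.0081); f(x1) > f(x2) => keep [-0.3605, 0.8196]
Final interval: [-0.3605, 0.8196]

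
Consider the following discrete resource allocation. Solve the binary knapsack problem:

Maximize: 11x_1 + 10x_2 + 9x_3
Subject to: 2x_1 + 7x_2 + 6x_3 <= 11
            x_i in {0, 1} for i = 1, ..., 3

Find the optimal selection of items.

Items: item 1 (v=11, w=2), item 2 (v=10, w=7), item 3 (v=9, w=6)
Capacity: 11
Checking all 8 subsets (w = total weight, v = total value):
  {}: w = 0, v = 0
  {1}: w = 2, v = 11
  {2}: w = 7, v = 10
  {3}: w = 6, v = 9
  {1, 2}: w = 9, v = 21
  {1, 3}: w = 8, v = 20
  {2, 3}: w = 13 > 11, infeasible
  {1, 2, 3}: w = 15 > 11, infeasible
Best feasible subset: items [1, 2]
Total weight: 9 <= 11, total value: 21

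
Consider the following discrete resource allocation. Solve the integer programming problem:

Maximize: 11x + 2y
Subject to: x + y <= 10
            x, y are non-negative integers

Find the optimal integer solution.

Objective: 11x + 2y, constraint: x + y <= 10
Coefficient of x is 11 >= coefficient of y is 2, so allocate the entire budget to x.
Optimal: x = 10, y = 0, value = 110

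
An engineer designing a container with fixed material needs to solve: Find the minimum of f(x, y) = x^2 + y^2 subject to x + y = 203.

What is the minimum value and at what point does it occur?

Substitute y = 203 - x into f(x,y) = x^2 + y^2:
g(x) = x^2 + (203 - x)^2 = 2x^2 - 406x + 41209
g'(x) = 4x - 406 = 0  =>  x = 203/2
y = 203 - 203/2 = 203/2
Minimum value = (203/2)^2 + (203/2)^2 = 41209/2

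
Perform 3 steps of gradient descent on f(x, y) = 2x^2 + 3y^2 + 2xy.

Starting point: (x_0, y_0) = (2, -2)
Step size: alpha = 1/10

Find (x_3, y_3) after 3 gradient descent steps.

f(x,y) = 2x^2 + 3y^2 + 2xy
grad_x = 4x + 2y, grad_y = 6y + 2x
Step 1: grad = (4, -8), (8/5, -6/5)
Step 2: grad = (4, -4), (6/5, -4/5)
Step 3: grad = (16/5, -12/5), (22/25, -14/25)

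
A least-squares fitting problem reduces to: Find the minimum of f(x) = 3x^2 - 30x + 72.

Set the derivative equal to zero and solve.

f(x) = 3x^2 - 30x + 72
f'(x) = 6x + (-30) = 0
x = 30/6 = 5
f(5) = -3
Since f''(x) = 6 > 0, this is a minimum.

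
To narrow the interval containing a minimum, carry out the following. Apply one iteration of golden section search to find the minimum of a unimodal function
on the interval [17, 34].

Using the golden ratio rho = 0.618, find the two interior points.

Golden section search on [17, 34].
Golden ratio rho = 0.618 (approx).
Interior points:
  x_1 = 17 + (1-0.618)*17 = 23.4940
  x_2 = 17 + 0.618*17 = 27.5060
Compare f(x_1) and f(x_2) to determine which subinterval to keep.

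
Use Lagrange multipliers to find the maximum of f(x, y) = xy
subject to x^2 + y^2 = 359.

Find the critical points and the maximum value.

Lagrange conditions: y = 2*lambda*x and x = 2*lambda*y
If x = 0 then y = 0, violating the constraint, so x, y != 0.
Dividing: y/x = x/y => x^2 = y^2 => y = x or y = -x
Constraint: 2x^2 = 359 => x^2 = 359/2 => x = +/-sqrt(359/2)
Critical points: (sqrt(359/2), sqrt(359/2)), (-sqrt(359/2), -sqrt(359/2)), (sqrt(359/2), -sqrt(359/2)), (-sqrt(359/2), sqrt(359/2))
  y = x:  xy = x^2 = 359/2  at (sqrt(359/2), sqrt(359/2)) and (-sqrt(359/2), -sqrt(359/2))
  y = -x: xy = -x^2 = -359/2 at (sqrt(359/2), -sqrt(359/2)) and (-sqrt(359/2), sqrt(359/2))
Maximum xy = 359/2 at (sqrt(359/2), sqrt(359/2)) and (-sqrt(359/2), -sqrt(359/2))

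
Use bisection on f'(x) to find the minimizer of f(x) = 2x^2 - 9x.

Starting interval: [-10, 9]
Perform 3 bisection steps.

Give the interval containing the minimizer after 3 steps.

Finding critical point of f(x) = 2x^2 - 9x using bisection on f'(x) = 4x + -9.
f'(x) = 0 when x = 9/4.
Starting interval: [-10, 9]
Step 1: mid = -1/2, f'(mid) = -11, new interval = [-1/2, 9]
Step 2: mid = 17/4, f'(mid) = 8, new interval = [-1/2, 17/4]
Step 3: mid = 15/8, f'(mid) = -3/2, new interval = [15/8, 17/4]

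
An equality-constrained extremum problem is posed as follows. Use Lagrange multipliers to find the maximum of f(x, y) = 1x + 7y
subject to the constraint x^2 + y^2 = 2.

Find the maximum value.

Set up Lagrange conditions: grad f = lambda * grad g
  1 = 2*lambda*x
  7 = 2*lambda*y
From these: x/y = 1/7, so x = 1t, y = 7t for some t.
Substitute into constraint: (1t)^2 + (7t)^2 = 2
  t^2 * 50 = 2
  t = sqrt(2/50)
Maximum = 1*x + 7*y = (1^2 + 7^2)*t = 50 * sqrt(2/50) = 10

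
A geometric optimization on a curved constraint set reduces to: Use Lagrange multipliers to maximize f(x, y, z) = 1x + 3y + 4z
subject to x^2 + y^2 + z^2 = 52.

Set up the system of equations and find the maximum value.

Lagrange conditions: 1 = 2*lambda*x, 3 = 2*lambda*y, 4 = 2*lambda*z
So x:1 = y:3 = z:4, i.e. x = 1t, y = 3t, z = 4t
Constraint: t^2*(1^2 + 3^2 + 4^2) = 52
  t^2 * 26 = 52  =>  t = sqrt(2)
Maximum = 1*1t + 3*3t + 4*4t = 26*sqrt(2) = sqrt(1352)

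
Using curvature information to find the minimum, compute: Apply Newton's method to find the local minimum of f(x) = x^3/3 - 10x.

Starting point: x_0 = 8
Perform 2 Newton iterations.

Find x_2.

f(x) = x^3/3 - 10x
f'(x) = x^2 - 10, f''(x) = 2x
Newton update: x_{n+1} = x_n - (x_n^2 - 10)/(2*x_n)
Step 1: x_0 = 8, f'=54, f''=16, x_1 = 37/8
Step 2: x_1 = 37/8, f'=729/64, f''=37/4, x_2 = 2009/592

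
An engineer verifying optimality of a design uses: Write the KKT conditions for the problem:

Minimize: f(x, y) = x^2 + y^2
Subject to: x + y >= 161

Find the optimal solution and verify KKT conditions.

KKT conditions for min x^2 + y^2 s.t. x + y >= 161:
Stationarity: 2x = mu, 2y = mu
So x = y = mu/2.
Complementary slackness: mu*(x + y - 161) = 0
Primal feasibility: x + y >= 161; dual feasibility: mu >= 0
If mu = 0 then x = y = 0, but 0 + 0 < 161 is infeasible, so the constraint is active.
Constraint active: x + y = 2*(mu/2) = 161 => mu = 161
x = y = 161/2, f = 25921/2
Verify: stationarity 2*(161/2) = 161 = mu; primal 161/2 + 161/2 = 161 >= 161; dual mu = 161 >= 0; complementary slackness 161*(161 - 161) = 0. All KKT conditions hold.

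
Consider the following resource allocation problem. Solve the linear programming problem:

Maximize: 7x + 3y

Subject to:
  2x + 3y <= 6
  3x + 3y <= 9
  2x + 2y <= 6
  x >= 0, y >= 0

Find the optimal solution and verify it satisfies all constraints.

Feasible vertices: (0, 0), (0, 2), (3, 0)
Objective 7x + 3y at each vertex:
  (0, 0): 0
  (0, 2): 6
  (3, 0): 21
Maximum is 21 at (3, 0).
Verify constraints at (x, y) = (3, 0):
  2*3 + 3*0 = 6 <= 6 (active)
  3*3 + 3*0 = 9 <= 9 (active)
  2*3 + 2*0 = 6 <= 6 (active)
  x = 3 >= 0, y = 0 >= 0. All constraints satisfied.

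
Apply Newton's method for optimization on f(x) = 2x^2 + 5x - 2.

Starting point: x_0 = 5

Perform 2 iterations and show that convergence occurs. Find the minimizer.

f(x) = 2x^2 + 5x - 2, f'(x) = 4x + (5), f''(x) = 4
Step 1: f'(5) = 25, x_1 = 5 - 25/4 = -5/4
Step 2: f'(-5/4) = 0, x_2 = -5/4 (converged)
Newton's method converges in 1 step for quadratics.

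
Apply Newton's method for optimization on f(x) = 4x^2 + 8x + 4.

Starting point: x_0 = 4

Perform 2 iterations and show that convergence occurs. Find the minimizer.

f(x) = 4x^2 + 8x + 4, f'(x) = 8x + (8), f''(x) = 8
Step 1: f'(4) = 40, x_1 = 4 - 40/8 = -1
Step 2: f'(-1) = 0, x_2 = -1 (converged)
Newton's method converges in 1 step for quadratics.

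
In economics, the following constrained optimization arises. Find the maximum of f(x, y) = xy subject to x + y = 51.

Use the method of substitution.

Substitute y = 51 - x into f(x,y) = xy:
g(x) = x(51 - x) = 51x - x^2
g'(x) = 51 - 2x = 0  =>  x = 51/2
y = 51 - 51/2 = 51/2
Maximum value = (51/2) * (51/2) = 2601/4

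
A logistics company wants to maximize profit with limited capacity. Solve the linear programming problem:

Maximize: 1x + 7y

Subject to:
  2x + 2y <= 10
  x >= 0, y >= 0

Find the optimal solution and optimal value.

The feasible region has vertices at [(0, 0), (5, 0), (0, 5)].
Checking objective 1x + 7y at each vertex:
  (0, 0): 1*0 + 7*0 = 0
  (5, 0): 1*5 + 7*0 = 5
  (0, 5): 1*0 + 7*5 = 35
Maximum is 35 at (0, 5).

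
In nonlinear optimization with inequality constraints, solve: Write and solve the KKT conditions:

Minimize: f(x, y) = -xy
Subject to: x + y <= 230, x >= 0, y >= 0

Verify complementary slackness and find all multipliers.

Problem: min -xy s.t. x + y <= 230 (multiplier lambda), x >= 0 (mu_x), y >= 0 (mu_y)
KKT stationarity: -y + lambda - mu_x = 0, -x + lambda - mu_y = 0, with lambda, mu_x, mu_y >= 0
Complementary slackness: lambda*(x + y - 230) = 0, mu_x*x = 0, mu_y*y = 0
If lambda = 0: y = -mu_x <= 0 and x = -mu_y <= 0 force x = y = 0 with f = 0; but x = y = 115 is feasible with f = -13225 < 0, so this is not the minimum. Hence lambda > 0 and x + y = 230.
Try x > 0, y > 0 (so mu_x = mu_y = 0): y = lambda, x = lambda => x = y = lambda
x + y = 230 => 2*lambda = 230 => lambda = 115
x* = y* = 115 > 0, consistent with mu_x = mu_y = 0.
(Any feasible point with x = 0 or y = 0 has f = 0 > -13225, so the minimum is not on those boundaries.)
min(-xy) = -13225 (i.e. max xy = 13225)
Multipliers: lambda = 115, mu_x = 0, mu_y = 0
Complementary slackness: lambda*(x + y - 230) = 115*(115 + 115 - 230) = 0, mu_x*x = 0*115 = 0, mu_y*y = 0*115 = 0. Satisfied.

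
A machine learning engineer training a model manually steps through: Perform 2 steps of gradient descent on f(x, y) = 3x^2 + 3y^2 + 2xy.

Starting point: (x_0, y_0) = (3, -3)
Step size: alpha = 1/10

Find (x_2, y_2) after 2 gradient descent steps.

f(x,y) = 3x^2 + 3y^2 + 2xy
grad_x = 6x + 2y, grad_y = 6y + 2x
Step 1: grad = (12, -12), (9/5, -9/5)
Step 2: grad = (36/5, -36/5), (27/25, -27/25)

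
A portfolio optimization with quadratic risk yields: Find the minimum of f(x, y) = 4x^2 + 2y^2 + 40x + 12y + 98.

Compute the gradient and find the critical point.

f(x,y) = 4x^2 + 2y^2 + 40x + 12y + 98
df/dx = 8x + (40) = 0  =>  x = -5
df/dy = 4y + (12) = 0  =>  y = -3
f(-5, -3) = 4*(-5)^2 + 2*(-3)^2 + 40*(-5) + 12*(-3) + 98 = -20
Hessian is diagonal with entries 8, 4 > 0, so this is a minimum.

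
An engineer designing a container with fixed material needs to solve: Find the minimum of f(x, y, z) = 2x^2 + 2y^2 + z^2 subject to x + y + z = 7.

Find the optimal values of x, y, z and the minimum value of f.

Using Lagrange multipliers on f = 2x^2 + 2y^2 + z^2 with constraint x + y + z = 7:
Conditions: 2*2*x = lambda, 2*2*y = lambda, 2*1*z = lambda
So x = lambda/4, y = lambda/4, z = lambda/2
Substituting into constraint: lambda * (1) = 7
lambda = 7
x = 7/4, y = 7/4, z = 7/2
Minimum value = 49/2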